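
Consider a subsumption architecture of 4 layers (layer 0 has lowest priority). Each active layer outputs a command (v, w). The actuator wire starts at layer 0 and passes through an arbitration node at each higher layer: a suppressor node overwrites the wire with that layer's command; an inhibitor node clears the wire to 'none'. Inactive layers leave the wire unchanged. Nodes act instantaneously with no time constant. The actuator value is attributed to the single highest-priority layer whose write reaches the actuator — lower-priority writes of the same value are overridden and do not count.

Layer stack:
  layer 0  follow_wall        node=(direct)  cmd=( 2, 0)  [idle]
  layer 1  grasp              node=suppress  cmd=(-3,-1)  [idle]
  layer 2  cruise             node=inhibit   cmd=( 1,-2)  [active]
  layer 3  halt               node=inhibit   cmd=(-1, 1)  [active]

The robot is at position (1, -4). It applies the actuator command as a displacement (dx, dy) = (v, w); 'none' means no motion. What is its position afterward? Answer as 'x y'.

L0 follow_wall: idle → wire = none
L1 grasp: idle → wire stays none
L2 cruise: active, inhibitor → wire = none
L3 halt: active, inhibitor → wire = none
actuator = none
position: (1, -4) + none = (1, -4)

1 -4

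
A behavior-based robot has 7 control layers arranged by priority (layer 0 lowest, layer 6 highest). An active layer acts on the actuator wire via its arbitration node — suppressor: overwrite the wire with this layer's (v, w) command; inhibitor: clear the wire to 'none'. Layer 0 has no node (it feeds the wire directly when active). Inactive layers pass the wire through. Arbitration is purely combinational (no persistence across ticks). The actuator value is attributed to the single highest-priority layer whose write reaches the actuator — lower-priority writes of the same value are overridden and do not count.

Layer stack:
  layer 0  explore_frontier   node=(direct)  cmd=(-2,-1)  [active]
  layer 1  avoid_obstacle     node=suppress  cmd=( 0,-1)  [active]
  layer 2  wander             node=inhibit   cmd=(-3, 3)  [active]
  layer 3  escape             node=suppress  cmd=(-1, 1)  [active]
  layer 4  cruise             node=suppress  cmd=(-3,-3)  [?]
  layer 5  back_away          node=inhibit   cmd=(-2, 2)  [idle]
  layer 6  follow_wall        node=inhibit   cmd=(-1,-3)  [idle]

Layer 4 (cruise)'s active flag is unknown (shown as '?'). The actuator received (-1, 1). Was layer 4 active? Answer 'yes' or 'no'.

no

If layer 4 is active=yes:
  actuator would be (-3, -3)
If layer 4 is active=no:
  actuator would be (-1, 1)
Observed (-1, 1), so layer 4 was idle.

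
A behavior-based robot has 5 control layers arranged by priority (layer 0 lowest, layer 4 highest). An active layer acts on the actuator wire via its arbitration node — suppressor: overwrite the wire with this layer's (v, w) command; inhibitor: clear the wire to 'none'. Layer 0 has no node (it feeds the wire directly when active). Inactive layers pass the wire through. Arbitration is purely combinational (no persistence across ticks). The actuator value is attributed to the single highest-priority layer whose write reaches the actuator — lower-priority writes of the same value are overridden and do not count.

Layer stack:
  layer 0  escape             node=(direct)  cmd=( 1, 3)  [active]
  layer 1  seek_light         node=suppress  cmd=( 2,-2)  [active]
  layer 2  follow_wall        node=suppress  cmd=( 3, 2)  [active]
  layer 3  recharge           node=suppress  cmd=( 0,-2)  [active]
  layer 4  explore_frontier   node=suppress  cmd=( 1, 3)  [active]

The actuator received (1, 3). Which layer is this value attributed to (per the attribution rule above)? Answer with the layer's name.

L0 escape: active, feeds wire = (1, 3)
L1 seek_light: active, suppressor → wire = (2, -2)
L2 follow_wall: active, suppressor → wire = (3, 2)
L3 recharge: active, suppressor → wire = (0, -2)
L4 explore_frontier: active, suppressor → wire = (1, 3)
actuator = (1, 3)
last writer: layer 4 = explore_frontier

explore_frontier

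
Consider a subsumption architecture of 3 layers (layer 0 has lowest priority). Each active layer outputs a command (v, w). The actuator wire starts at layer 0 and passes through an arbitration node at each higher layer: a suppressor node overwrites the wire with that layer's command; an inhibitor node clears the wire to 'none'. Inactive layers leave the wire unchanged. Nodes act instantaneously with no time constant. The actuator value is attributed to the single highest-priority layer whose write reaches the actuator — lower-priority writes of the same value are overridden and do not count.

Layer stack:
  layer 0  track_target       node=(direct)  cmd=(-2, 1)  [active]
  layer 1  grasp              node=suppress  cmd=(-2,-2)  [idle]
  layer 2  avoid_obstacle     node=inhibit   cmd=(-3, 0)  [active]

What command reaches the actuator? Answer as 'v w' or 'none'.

none

[0] track_target on; wire := (-2, 1)
[1] grasp off; pass (-2, 1)
[2] avoid_obstacle on (inhibit); wire := none
output none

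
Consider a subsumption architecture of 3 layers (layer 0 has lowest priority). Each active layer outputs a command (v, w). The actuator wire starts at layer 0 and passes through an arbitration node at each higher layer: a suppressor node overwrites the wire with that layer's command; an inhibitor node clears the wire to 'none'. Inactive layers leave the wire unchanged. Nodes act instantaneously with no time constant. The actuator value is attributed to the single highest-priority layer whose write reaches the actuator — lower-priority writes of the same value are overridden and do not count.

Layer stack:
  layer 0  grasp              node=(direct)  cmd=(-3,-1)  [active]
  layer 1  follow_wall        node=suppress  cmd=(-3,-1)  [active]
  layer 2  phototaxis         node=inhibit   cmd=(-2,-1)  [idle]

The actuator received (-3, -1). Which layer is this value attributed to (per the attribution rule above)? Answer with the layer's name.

layer 0 (grasp) active — direct: (-3, -1)
layer 1 (follow_wall) active — suppresses: (-3, -1)
layer 2 (phototaxis) idle — unchanged: (-3, -1)
→ actuator (-3, -1)
last writer: layer 1 = follow_wall

follow_wall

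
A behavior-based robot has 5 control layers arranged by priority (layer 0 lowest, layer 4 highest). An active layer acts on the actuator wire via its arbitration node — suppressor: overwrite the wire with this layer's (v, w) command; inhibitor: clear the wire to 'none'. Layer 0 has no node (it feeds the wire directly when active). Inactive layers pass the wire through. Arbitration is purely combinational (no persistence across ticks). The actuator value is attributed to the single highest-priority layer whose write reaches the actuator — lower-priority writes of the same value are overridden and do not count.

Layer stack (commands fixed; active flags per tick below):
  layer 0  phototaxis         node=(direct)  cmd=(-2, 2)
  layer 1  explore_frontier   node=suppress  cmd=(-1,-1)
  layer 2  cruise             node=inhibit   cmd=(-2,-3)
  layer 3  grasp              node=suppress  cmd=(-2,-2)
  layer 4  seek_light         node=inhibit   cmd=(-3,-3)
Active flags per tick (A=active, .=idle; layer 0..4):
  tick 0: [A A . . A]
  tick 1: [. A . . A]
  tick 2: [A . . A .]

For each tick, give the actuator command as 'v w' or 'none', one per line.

tick 0:
  L0 phototaxis: active, feeds wire = (-2, 2)
  L1 explore_frontier: active, suppressor → wire = (-1, -1)
  L2 cruise: idle → wire stays (-1, -1)
  L3 grasp: idle → wire stays (-1, -1)
  L4 seek_light: active, inhibitor → wire = none
  actuator = none
tick 1:
  L0 phototaxis: idle → wire = none
  L1 explore_frontier: active, suppressor → wire = (-1, -1)
  L2 cruise: idle → wire stays (-1, -1)
  L3 grasp: idle → wire stays (-1, -1)
  L4 seek_light: active, inhibitor → wire = none
  actuator = none
tick 2:
  L0 phototaxis: active, feeds wire = (-2, 2)
  L1 explore_frontier: idle → wire stays (-2, 2)
  L2 cruise: idle → wire stays (-2, 2)
  L3 grasp: active, suppressor → wire = (-2, -2)
  L4 seek_light: idle → wire stays (-2, -2)
  actuator = (-2, -2)

none
none
-2 -2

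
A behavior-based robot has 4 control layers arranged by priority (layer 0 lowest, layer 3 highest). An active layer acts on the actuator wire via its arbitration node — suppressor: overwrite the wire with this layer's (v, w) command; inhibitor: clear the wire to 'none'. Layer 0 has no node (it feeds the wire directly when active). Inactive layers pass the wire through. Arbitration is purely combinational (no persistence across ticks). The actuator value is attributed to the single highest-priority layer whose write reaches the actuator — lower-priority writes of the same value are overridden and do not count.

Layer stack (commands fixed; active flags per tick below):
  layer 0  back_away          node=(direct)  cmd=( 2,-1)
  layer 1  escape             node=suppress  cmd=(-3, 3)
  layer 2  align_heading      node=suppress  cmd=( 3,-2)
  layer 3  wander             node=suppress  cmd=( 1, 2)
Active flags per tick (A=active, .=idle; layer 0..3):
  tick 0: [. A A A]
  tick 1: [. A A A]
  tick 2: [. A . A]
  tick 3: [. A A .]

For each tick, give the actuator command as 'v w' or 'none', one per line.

tick 0:
  layer 0 (back_away) idle — none
  layer 1 (escape) active — suppresses: (-3, 3)
  layer 2 (align_heading) active — suppresses: (3, -2)
  layer 3 (wander) active — suppresses: (1, 2)
  → actuator (1, 2)
tick 1:
  layer 0 (back_away) idle — none
  layer 1 (escape) active — suppresses: (-3, 3)
  layer 2 (align_heading) active — suppresses: (3, -2)
  layer 3 (wander) active — suppresses: (1, 2)
  → actuator (1, 2)
tick 2:
  layer 0 (back_away) idle — none
  layer 1 (escape) active — suppresses: (-3, 3)
  layer 2 (align_heading) idle — unchanged: (-3, 3)
  layer 3 (wander) active — suppresses: (1, 2)
  → actuator (1, 2)
tick 3:
  layer 0 (back_away) idle — none
  layer 1 (escape) active — suppresses: (-3, 3)
  layer 2 (align_heading) active — suppresses: (3, -2)
  layer 3 (wander) idle — unchanged: (3, -2)
  → actuator (3, -2)

1 2
1 2
1 2
3 -2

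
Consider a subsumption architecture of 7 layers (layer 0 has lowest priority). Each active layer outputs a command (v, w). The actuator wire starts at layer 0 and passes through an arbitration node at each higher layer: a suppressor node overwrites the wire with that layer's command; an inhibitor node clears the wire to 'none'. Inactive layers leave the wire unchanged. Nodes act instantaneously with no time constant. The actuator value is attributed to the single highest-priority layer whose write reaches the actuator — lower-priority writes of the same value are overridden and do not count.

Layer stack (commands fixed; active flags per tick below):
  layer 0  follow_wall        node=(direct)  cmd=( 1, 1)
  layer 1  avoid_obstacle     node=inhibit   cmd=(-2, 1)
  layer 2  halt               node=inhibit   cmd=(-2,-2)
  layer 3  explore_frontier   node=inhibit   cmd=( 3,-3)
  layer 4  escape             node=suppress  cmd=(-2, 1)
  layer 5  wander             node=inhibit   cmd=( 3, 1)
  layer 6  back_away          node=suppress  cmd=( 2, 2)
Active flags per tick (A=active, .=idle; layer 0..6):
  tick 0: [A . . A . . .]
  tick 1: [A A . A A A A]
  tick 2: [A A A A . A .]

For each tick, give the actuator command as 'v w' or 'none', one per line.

none
2 2
none

tick 0:
  [0] follow_wall on; wire := (1, 1)
  [1] avoid_obstacle off; pass (1, 1)
  [2] halt off; pass (1, 1)
  [3] explore_frontier on (inhibit); wire := none
  [4] escape off; pass none
  [5] wander off; pass none
  [6] back_away off; pass none
  output none
tick 1:
  [0] follow_wall on; wire := (1, 1)
  [1] avoid_obstacle on (inhibit); wire := none
  [2] halt off; pass none
  [3] explore_frontier on (inhibit); wire := none
  [4] escape on (suppress); wire := (-2, 1)
  [5] wander on (inhibit); wire := none
  [6] back_away on (suppress); wire := (2, 2)
  output (2, 2)
tick 2:
  [0] follow_wall on; wire := (1, 1)
  [1] avoid_obstacle on (inhibit); wire := none
  [2] halt on (inhibit); wire := none
  [3] explore_frontier on (inhibit); wire := none
  [4] escape off; pass none
  [5] wander on (inhibit); wire := none
  [6] back_away off; pass none
  output none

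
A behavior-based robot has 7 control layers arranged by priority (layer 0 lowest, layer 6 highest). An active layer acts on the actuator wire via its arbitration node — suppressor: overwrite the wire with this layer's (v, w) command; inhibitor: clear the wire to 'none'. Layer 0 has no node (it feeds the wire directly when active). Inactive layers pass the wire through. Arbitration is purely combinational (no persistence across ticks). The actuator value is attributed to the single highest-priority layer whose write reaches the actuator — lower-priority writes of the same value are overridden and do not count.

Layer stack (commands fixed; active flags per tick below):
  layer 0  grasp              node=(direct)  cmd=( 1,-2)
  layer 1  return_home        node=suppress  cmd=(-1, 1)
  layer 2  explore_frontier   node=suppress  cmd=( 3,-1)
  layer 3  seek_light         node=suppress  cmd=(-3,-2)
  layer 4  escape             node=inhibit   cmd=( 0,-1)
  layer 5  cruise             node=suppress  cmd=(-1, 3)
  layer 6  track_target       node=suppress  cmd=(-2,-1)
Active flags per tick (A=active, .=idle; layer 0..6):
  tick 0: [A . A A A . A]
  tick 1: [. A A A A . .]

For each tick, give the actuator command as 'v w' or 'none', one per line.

tick 0:
  layer 0 (grasp) active — direct: (1, -2)
  layer 1 (return_home) idle — unchanged: (1, -2)
  layer 2 (explore_frontier) active — suppresses: (3, -1)
  layer 3 (seek_light) active — suppresses: (-3, -2)
  layer 4 (escape) active — inhibits: none
  layer 5 (cruise) idle — unchanged: none
  layer 6 (track_target) active — suppresses: (-2, -1)
  → actuator (-2, -1)
tick 1:
  layer 0 (grasp) idle — none
  layer 1 (return_home) active — suppresses: (-1, 1)
  layer 2 (explore_frontier) active — suppresses: (3, -1)
  layer 3 (seek_light) active — suppresses: (-3, -2)
  layer 4 (escape) active — inhibits: none
  layer 5 (cruise) idle — unchanged: none
  layer 6 (track_target) idle — unchanged: none
  → actuator none

-2 -1
none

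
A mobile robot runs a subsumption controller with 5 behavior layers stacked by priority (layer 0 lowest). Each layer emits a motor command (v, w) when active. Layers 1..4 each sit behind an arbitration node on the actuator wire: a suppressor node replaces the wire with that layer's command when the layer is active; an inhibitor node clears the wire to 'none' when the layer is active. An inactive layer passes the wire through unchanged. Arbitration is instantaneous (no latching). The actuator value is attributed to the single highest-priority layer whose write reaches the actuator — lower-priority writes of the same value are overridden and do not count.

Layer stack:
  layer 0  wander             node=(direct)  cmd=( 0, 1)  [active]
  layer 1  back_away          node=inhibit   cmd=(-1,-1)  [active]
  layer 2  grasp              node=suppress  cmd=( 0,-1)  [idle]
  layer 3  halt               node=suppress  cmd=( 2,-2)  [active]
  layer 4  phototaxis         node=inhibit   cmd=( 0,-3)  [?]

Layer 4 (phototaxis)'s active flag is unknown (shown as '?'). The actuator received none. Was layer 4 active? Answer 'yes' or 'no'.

yes

If layer 4 is active=yes:
  actuator would be none
If layer 4 is active=no:
  actuator would be (2, -2)
Observed none, so layer 4 was active.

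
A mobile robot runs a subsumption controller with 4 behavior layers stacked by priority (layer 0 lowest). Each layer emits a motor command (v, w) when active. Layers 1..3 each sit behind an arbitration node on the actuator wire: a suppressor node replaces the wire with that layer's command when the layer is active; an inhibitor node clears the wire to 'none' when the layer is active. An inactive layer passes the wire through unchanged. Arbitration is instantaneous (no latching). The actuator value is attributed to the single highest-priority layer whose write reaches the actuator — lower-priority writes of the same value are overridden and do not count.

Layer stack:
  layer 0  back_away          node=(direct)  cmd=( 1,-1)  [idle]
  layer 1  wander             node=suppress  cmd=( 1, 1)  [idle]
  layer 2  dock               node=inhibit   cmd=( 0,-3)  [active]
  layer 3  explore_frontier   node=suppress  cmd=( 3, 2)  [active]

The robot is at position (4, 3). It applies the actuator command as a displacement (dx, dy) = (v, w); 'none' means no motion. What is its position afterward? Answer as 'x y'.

7 5

L0 back_away: idle → wire = none
L1 wander: idle → wire stays none
L2 dock: active, inhibitor → wire = none
L3 explore_frontier: active, suppressor → wire = (3, 2)
actuator = (3, 2)
position: (4, 3) + (3, 2) = (7, 5)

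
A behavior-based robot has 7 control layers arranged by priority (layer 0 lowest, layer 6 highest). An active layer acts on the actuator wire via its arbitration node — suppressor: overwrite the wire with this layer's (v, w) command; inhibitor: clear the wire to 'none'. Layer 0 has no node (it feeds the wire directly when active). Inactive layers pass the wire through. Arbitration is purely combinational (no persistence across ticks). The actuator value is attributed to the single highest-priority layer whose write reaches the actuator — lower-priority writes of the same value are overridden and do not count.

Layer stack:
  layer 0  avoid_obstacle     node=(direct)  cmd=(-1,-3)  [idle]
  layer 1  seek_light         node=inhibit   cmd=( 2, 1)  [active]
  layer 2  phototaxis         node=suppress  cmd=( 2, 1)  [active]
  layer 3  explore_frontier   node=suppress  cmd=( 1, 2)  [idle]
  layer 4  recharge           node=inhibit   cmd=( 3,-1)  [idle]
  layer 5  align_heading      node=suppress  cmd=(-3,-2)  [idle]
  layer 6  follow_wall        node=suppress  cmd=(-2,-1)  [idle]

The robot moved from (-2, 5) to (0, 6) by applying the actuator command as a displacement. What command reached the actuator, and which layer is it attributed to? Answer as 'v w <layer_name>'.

2 1 phototaxis

displacement = (0, 6) − (-2, 5) = (2, 1)
[0] avoid_obstacle off; wire := none
[1] seek_light on (inhibit); wire := none
[2] phototaxis on (suppress); wire := (2, 1)
[3] explore_frontier off; pass (2, 1)
[4] recharge off; pass (2, 1)
[5] align_heading off; pass (2, 1)
[6] follow_wall off; pass (2, 1)
output (2, 1) — from layer 2 (phototaxis)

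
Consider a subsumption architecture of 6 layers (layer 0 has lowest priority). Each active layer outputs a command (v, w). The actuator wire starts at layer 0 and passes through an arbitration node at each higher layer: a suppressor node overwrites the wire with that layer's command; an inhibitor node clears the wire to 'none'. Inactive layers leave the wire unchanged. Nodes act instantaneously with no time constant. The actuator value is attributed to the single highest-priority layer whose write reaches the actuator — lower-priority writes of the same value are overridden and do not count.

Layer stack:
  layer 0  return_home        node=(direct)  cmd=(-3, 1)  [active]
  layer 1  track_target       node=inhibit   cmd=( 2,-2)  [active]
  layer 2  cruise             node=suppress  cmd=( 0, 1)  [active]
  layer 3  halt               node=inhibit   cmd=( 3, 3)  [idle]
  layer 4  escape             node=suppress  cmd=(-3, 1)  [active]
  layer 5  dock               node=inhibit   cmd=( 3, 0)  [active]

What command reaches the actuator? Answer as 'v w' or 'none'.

none

layer 0 (return_home) active — direct: (-3, 1)
layer 1 (track_target) active — inhibits: none
layer 2 (cruise) active — suppresses: (0, 1)
layer 3 (halt) idle — unchanged: (0, 1)
layer 4 (escape) active — suppresses: (-3, 1)
layer 5 (dock) active — inhibits: none
→ actuator none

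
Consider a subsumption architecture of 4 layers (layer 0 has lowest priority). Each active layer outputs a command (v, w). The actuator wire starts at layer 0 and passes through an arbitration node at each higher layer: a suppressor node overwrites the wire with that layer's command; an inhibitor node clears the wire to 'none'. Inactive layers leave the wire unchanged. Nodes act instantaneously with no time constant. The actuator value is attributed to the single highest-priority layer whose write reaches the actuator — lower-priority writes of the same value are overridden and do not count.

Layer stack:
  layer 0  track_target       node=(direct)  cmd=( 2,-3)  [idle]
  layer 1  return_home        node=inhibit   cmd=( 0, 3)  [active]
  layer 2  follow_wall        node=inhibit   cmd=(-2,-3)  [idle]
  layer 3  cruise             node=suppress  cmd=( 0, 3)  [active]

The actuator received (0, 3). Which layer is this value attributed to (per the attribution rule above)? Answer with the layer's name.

cruise

[0] track_target off; wire := none
[1] return_home on (inhibit); wire := none
[2] follow_wall off; pass none
[3] cruise on (suppress); wire := (0, 3)
output (0, 3)
last writer: layer 3 = cruise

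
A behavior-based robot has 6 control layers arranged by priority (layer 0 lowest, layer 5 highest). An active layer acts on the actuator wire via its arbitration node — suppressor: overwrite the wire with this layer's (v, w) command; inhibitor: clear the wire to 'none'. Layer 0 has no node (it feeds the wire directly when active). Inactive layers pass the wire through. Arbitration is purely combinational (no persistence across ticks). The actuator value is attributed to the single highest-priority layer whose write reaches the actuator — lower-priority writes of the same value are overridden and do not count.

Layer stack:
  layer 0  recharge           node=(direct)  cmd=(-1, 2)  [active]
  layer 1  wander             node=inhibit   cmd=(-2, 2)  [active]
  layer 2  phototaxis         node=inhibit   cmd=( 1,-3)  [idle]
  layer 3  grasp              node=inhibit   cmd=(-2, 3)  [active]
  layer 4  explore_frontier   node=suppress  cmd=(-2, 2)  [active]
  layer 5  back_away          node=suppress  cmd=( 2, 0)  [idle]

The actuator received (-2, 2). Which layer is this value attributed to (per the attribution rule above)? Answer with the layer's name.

explore_frontier

[0] recharge on; wire := (-1, 2)
[1] wander on (inhibit); wire := none
[2] phototaxis off; pass none
[3] grasp on (inhibit); wire := none
[4] explore_frontier on (suppress); wire := (-2, 2)
[5] back_away off; pass (-2, 2)
output (-2, 2)
last writer: layer 4 = explore_frontier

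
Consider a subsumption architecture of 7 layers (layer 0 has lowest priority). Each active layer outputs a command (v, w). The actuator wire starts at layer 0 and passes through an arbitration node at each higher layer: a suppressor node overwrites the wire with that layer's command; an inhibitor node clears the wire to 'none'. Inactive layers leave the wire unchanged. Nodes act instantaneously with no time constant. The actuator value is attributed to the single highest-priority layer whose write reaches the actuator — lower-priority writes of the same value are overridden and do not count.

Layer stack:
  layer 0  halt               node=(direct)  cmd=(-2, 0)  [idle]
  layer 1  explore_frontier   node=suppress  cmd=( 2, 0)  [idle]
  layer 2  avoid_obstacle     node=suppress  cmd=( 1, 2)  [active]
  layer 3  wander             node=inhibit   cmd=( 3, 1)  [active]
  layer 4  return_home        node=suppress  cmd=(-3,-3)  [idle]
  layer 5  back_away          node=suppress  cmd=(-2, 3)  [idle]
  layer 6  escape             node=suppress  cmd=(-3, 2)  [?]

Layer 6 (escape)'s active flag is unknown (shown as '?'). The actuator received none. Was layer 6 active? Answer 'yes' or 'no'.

no

If layer 6 is active=yes:
  actuator would be (-3, 2)
If layer 6 is active=no:
  actuator would be none
Observed none, so layer 6 was idle.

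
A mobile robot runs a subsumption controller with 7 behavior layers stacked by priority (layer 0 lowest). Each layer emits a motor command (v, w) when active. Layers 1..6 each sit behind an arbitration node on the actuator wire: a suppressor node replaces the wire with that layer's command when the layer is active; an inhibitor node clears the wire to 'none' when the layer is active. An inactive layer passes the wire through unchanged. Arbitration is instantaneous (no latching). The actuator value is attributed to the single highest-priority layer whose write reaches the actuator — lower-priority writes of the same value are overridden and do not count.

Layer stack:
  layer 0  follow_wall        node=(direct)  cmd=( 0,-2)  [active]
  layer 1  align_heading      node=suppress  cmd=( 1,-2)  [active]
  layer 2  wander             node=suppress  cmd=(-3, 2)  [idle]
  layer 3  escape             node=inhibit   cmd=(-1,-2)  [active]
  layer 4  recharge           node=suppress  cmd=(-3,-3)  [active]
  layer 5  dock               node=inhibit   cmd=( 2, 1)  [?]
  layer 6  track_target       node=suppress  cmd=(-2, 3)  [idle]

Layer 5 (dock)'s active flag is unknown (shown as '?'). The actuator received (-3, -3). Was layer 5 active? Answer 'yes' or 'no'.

no

If layer 5 is active=yes:
  actuator would be none
If layer 5 is active=no:
  actuator would be (-3, -3)
Observed (-3, -3), so layer 5 was idle.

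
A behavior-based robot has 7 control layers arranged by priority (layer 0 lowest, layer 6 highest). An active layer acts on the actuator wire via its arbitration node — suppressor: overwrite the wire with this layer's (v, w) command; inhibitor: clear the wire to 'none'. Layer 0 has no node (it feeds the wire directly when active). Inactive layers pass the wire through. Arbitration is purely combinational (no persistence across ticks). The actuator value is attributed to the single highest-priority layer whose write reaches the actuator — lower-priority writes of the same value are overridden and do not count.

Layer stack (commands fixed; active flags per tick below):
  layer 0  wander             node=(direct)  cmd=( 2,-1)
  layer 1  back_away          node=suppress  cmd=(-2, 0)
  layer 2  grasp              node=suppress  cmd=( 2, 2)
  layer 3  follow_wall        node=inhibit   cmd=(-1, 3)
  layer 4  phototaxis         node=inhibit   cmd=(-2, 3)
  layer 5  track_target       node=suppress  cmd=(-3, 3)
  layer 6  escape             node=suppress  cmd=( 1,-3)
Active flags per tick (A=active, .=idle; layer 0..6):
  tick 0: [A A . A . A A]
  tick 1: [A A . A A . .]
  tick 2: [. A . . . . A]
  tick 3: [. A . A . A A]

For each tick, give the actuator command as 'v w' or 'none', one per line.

tick 0:
  layer 0 (wander) active — direct: (2, -1)
  layer 1 (back_away) active — suppresses: (-2, 0)
  layer 2 (grasp) idle — unchanged: (-2, 0)
  layer 3 (follow_wall) active — inhibits: none
  layer 4 (phototaxis) idle — unchanged: none
  layer 5 (track_target) active — suppresses: (-3, 3)
  layer 6 (escape) active — suppresses: (1, -3)
  → actuator (1, -3)
tick 1:
  layer 0 (wander) active — direct: (2, -1)
  layer 1 (back_away) active — suppresses: (-2, 0)
  layer 2 (grasp) idle — unchanged: (-2, 0)
  layer 3 (follow_wall) active — inhibits: none
  layer 4 (phototaxis) active — inhibits: none
  layer 5 (track_target) idle — unchanged: none
  layer 6 (escape) idle — unchanged: none
  → actuator none
tick 2:
  layer 0 (wander) idle — none
  layer 1 (back_away) active — suppresses: (-2, 0)
  layer 2 (grasp) idle — unchanged: (-2, 0)
  layer 3 (follow_wall) idle — unchanged: (-2, 0)
  layer 4 (phototaxis) idle — unchanged: (-2, 0)
  layer 5 (track_target) idle — unchanged: (-2, 0)
  layer 6 (escape) active — suppresses: (1, -3)
  → actuator (1, -3)
tick 3:
  layer 0 (wander) idle — none
  layer 1 (back_away) active — suppresses: (-2, 0)
  layer 2 (grasp) idle — unchanged: (-2, 0)
  layer 3 (follow_wall) active — inhibits: none
  layer 4 (phototaxis) idle — unchanged: none
  layer 5 (track_target) active — suppresses: (-3, 3)
  layer 6 (escape) active — suppresses: (1, -3)
  → actuator (1, -3)

1 -3
none
1 -3
1 -3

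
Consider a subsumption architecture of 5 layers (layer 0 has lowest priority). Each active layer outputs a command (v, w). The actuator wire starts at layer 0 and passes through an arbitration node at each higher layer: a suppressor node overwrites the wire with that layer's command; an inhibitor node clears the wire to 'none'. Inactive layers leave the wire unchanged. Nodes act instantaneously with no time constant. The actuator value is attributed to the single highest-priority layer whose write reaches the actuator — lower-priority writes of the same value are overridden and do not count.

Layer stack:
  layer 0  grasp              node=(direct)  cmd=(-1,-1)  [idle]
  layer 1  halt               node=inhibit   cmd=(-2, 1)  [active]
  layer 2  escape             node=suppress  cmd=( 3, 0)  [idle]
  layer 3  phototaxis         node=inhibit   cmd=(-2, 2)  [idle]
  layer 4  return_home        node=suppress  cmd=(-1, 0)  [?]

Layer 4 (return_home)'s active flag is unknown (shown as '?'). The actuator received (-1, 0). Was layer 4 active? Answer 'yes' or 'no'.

If layer 4 is active=yes:
  actuator would be (-1, 0)
If layer 4 is active=no:
  actuator would be none
Observed (-1, 0), so layer 4 was active.

yes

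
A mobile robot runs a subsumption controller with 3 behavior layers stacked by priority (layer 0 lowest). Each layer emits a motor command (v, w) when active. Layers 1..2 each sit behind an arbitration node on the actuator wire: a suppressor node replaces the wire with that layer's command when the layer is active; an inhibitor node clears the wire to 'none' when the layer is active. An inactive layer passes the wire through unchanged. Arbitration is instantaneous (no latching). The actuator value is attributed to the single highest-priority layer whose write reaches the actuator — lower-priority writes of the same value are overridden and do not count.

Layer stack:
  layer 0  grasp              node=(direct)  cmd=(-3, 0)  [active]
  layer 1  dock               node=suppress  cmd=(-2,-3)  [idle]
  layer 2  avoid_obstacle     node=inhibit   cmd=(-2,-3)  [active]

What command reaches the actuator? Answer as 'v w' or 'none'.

none

[0] grasp on; wire := (-3, 0)
[1] dock off; pass (-3, 0)
[2] avoid_obstacle on (inhibit); wire := none
output none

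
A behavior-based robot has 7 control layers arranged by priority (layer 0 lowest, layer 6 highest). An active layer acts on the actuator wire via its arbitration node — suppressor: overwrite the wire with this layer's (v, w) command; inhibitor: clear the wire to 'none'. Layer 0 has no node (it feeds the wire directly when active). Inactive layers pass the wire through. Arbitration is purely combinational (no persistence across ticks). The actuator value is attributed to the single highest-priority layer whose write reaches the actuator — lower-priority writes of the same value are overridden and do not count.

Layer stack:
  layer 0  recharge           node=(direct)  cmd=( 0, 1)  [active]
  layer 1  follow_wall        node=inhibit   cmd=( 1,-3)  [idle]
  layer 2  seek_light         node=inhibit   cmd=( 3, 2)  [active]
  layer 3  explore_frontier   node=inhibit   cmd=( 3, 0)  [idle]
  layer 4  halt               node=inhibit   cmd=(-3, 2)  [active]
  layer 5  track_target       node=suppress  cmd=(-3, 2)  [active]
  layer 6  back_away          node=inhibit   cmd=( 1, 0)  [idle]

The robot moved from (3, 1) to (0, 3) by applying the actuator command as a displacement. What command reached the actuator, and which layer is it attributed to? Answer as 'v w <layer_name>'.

-3 2 track_target

displacement = (0, 3) − (3, 1) = (-3, 2)
layer 0 (recharge) active — direct: (0, 1)
layer 1 (follow_wall) idle — unchanged: (0, 1)
layer 2 (seek_light) active — inhibits: none
layer 3 (explore_frontier) idle — unchanged: none
layer 4 (halt) active — inhibits: none
layer 5 (track_target) active — suppresses: (-3, 2)
layer 6 (back_away) idle — unchanged: (-3, 2)
→ actuator (-3, 2) — from layer 5 (track_target)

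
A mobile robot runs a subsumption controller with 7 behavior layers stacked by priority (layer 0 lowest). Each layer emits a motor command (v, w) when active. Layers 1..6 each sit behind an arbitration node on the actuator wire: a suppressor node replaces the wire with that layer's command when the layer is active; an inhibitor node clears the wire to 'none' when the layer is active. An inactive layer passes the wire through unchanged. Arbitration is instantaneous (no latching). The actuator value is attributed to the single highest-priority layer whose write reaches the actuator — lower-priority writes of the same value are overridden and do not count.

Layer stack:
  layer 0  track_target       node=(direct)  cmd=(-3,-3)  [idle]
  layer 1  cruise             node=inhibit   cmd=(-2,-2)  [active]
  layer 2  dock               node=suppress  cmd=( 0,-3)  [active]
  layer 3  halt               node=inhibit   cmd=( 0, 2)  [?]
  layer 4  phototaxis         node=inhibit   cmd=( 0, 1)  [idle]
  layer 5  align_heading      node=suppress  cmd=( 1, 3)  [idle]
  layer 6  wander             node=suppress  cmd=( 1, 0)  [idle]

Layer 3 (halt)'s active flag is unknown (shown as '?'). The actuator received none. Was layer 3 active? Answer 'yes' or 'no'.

yes

If layer 3 is active=yes:
  actuator would be none
If layer 3 is active=no:
  actuator would be (0, -3)
Observed none, so layer 3 was active.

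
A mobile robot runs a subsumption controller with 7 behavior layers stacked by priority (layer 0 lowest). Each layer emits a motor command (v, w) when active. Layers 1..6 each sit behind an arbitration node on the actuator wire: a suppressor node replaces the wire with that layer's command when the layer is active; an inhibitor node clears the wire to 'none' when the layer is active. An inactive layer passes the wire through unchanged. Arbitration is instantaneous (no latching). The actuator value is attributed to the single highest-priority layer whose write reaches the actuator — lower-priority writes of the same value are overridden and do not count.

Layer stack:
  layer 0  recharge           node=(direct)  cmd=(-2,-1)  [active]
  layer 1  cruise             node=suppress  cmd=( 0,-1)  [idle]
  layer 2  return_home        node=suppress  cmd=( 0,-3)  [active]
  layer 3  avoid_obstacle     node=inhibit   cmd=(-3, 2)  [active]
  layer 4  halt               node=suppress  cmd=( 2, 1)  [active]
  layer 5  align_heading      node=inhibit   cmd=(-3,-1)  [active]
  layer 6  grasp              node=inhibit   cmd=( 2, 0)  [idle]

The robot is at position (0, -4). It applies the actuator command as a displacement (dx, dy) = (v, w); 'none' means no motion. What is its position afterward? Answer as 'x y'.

0 -4

[0] recharge on; wire := (-2, -1)
[1] cruise off; pass (-2, -1)
[2] return_home on (suppress); wire := (0, -3)
[3] avoid_obstacle on (inhibit); wire := none
[4] halt on (suppress); wire := (2, 1)
[5] align_heading on (inhibit); wire := none
[6] grasp off; pass none
output none
position: (0, -4) + none = (0, -4)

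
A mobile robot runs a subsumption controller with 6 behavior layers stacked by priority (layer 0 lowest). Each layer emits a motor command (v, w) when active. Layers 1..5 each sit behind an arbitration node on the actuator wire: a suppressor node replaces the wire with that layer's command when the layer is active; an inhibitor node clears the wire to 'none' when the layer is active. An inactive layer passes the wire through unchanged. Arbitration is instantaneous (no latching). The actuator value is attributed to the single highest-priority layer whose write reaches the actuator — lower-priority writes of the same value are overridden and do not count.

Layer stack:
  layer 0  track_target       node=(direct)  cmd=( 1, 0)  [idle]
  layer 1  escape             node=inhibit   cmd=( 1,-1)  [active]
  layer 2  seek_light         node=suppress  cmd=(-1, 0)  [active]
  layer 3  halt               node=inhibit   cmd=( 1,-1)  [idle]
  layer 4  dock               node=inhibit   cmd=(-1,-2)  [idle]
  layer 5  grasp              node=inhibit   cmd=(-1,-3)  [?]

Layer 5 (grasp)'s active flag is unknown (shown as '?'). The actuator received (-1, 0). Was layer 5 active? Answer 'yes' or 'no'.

no

If layer 5 is active=yes:
  actuator would be none
If layer 5 is active=no:
  actuator would be (-1, 0)
Observed (-1, 0), so layer 5 was idle.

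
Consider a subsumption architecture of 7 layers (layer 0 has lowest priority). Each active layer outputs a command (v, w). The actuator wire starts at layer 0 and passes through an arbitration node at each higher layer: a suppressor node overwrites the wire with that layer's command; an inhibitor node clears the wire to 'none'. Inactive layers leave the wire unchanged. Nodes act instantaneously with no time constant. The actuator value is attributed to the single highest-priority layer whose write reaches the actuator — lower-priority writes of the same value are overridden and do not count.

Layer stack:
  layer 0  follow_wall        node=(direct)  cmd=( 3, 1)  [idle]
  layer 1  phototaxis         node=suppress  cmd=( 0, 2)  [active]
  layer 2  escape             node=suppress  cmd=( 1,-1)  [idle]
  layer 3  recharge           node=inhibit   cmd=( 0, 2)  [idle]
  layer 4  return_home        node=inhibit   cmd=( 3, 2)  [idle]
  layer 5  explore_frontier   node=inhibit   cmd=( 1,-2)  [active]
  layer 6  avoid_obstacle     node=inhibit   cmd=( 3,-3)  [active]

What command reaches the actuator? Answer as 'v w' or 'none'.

[0] follow_wall off; wire := none
[1] phototaxis on (suppress); wire := (0, 2)
[2] escape off; pass (0, 2)
[3] recharge off; pass (0, 2)
[4] return_home off; pass (0, 2)
[5] explore_frontier on (inhibit); wire := none
[6] avoid_obstacle on (inhibit); wire := none
output none

none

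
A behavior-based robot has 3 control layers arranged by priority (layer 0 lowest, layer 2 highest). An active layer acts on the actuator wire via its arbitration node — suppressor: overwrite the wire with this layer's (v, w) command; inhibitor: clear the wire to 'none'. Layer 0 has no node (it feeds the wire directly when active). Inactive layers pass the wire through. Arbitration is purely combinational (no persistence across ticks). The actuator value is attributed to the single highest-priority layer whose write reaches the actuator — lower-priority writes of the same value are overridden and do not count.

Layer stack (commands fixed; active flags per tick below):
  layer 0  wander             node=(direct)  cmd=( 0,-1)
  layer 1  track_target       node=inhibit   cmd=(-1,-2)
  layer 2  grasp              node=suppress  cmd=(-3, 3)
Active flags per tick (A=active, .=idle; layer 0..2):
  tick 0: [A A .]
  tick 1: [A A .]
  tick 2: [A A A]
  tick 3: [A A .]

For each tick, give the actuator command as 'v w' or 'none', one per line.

tick 0:
  layer 0 (wander) active — direct: (0, -1)
  layer 1 (track_target) active — inhibits: none
  layer 2 (grasp) idle — unchanged: none
  → actuator none
tick 1:
  layer 0 (wander) active — direct: (0, -1)
  layer 1 (track_target) active — inhibits: none
  layer 2 (grasp) idle — unchanged: none
  → actuator none
tick 2:
  layer 0 (wander) active — direct: (0, -1)
  layer 1 (track_target) active — inhibits: none
  layer 2 (grasp) active — suppresses: (-3, 3)
  → actuator (-3, 3)
tick 3:
  layer 0 (wander) active — direct: (0, -1)
  layer 1 (track_target) active — inhibits: none
  layer 2 (grasp) idle — unchanged: none
  → actuator none

none
none
-3 3
none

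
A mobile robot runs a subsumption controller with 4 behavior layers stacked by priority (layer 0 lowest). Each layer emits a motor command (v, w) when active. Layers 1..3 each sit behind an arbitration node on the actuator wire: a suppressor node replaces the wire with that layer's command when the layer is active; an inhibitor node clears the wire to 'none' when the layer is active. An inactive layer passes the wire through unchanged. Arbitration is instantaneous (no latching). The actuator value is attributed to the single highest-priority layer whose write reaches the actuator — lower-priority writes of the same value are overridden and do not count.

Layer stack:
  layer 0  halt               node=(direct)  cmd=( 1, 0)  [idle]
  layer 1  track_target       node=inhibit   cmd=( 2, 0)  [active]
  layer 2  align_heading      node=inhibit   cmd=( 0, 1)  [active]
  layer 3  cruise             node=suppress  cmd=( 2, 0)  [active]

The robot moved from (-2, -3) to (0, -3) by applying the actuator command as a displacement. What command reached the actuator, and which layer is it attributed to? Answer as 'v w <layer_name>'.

2 0 cruise

displacement = (0, -3) − (-2, -3) = (2, 0)
L0 halt: idle → wire = none
L1 track_target: active, inhibitor → wire = none
L2 align_heading: active, inhibitor → wire = none
L3 cruise: active, suppressor → wire = (2, 0)
actuator = (2, 0) — from layer 3 (cruise)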